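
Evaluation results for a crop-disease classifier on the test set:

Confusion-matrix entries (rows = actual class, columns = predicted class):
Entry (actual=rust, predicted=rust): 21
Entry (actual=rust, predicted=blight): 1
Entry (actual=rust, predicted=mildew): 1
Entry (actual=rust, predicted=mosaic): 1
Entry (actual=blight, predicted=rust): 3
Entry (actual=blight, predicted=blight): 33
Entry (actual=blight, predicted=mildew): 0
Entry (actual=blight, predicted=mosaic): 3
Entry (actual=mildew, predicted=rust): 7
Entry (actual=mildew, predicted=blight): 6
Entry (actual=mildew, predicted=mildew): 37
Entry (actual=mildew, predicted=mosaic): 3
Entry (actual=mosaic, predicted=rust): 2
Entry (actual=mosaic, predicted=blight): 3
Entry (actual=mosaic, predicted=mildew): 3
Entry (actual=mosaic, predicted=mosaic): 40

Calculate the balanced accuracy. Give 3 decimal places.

Balanced accuracy = mean of per-class recall.
  rust: recall = 21/24 = 0.8750
  blight: recall = 33/39 = 0.8462
  mildew: recall = 37/53 = 0.6981
  mosaic: recall = 40/48 = 0.8333
Mean = (0.8750 + 0.8462 + 0.6981 + 0.8333) / 4 = 0.813

0.813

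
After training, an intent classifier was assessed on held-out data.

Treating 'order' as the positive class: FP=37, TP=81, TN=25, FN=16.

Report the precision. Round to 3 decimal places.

Precision = TP/(TP+FP) = 81/(81+37) = 81/118 = 0.686

0.686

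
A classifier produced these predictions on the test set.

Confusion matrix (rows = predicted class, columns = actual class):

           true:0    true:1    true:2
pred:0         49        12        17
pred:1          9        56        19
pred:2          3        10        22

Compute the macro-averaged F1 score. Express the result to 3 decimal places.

0.623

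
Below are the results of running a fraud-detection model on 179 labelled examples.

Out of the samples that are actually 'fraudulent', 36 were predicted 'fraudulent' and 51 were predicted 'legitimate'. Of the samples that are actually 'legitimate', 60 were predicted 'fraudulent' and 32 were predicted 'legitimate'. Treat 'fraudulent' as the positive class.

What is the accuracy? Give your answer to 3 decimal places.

0.380

Accuracy = (TP+TN)/N = (36+32)/179 = 0.380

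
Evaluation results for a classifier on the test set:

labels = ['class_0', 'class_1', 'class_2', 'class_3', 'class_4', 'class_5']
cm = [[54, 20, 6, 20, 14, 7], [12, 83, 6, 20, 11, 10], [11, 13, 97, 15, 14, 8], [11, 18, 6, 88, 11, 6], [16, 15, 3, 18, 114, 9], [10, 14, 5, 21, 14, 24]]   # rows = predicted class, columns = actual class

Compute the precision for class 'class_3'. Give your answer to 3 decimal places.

0.629

Take TP from the diagonal, FP from the rest of the 'class_3' prediction marginal, FN from the rest of the 'class_3' actual marginal.
precision = TP/(TP+FP).
class_3: TP=88, FP=11+18+6+11+6=52 → 88/140 = 0.6286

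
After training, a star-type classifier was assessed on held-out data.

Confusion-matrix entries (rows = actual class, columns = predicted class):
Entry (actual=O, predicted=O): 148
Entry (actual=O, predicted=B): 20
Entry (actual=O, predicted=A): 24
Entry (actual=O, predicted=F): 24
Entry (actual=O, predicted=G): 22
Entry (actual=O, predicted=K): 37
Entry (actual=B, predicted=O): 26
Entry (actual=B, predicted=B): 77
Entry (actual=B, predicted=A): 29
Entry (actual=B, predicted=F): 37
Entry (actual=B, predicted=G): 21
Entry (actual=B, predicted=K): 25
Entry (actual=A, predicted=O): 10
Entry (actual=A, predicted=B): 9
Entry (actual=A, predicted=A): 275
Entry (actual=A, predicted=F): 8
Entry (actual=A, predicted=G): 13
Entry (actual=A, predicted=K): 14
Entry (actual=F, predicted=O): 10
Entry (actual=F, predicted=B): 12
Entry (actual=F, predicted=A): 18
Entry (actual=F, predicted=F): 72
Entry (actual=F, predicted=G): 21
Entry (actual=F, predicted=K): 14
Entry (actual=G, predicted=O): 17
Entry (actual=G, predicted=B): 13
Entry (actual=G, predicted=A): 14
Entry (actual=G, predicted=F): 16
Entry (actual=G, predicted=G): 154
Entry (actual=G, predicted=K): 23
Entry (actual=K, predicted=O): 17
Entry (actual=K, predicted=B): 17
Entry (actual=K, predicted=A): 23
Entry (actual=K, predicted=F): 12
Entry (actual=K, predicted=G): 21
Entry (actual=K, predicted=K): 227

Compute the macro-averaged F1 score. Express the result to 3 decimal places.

0.594

Per-class F1 score (2·TP/(2·TP+FP+FN)):
  O: TP=148, FP=26+10+10+17+17=80, FN=20+24+24+22+37=127 → 296/503 = 0.5885
  B: TP=77, FP=20+9+12+13+17=71, FN=26+29+37+21+25=138 → 154/363 = 0.4242
  A: TP=275, FP=24+29+18+14+23=108, FN=10+9+8+13+14=54 → 550/712 = 0.7725
  F: TP=72, FP=24+37+8+16+12=97, FN=10+12+18+21+14=75 → 144/316 = 0.4557
  G: TP=154, FP=22+21+13+21+21=98, FN=17+13+14+16+23=83 → 308/489 = 0.6299
  K: TP=227, FP=37+25+14+14+23=113, FN=17+17+23+12+21=90 → 454/657 = 0.6910
Macro-F1 score = mean = (0.5885 + 0.4242 + 0.7725 + 0.4557 + 0.6299 + 0.6910) / 6 = 0.594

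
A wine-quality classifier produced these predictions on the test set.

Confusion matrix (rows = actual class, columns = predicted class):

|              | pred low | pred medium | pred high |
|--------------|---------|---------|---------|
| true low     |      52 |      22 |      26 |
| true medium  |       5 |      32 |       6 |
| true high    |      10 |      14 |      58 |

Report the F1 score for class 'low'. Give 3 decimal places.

0.623

One-vs-rest for 'low': TP = diagonal; FP = other classes predicted 'low'; FN = 'low' predicted as other.
F1 score = 2·TP/(2·TP+FP+FN).
low: TP=52, FP=5+10=15, FN=22+26=48 → 104/167 = 0.6228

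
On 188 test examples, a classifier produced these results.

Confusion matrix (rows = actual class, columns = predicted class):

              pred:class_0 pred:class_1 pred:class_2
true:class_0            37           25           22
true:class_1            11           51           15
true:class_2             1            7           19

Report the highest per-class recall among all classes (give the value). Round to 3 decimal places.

0.704

Per-class recall (TP/(TP+FN)):
  class_0: TP=37, FN=25+22=47 → 37/84 = 0.4405
  class_1: TP=51, FN=11+15=26 → 51/77 = 0.6623
  class_2: TP=19, FN=1+7=8 → 19/27 = 0.7037
Highest is class 'class_2' with recall = 0.704.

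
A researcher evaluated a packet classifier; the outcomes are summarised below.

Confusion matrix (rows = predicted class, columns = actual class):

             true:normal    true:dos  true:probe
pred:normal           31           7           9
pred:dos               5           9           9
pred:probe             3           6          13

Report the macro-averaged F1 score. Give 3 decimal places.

Per-class F1 score (2·TP/(2·TP+FP+FN)):
  normal: TP=31, FP=7+9=16, FN=5+3=8 → 62/86 = 0.7209
  dos: TP=9, FP=5+9=14, FN=7+6=13 → 18/45 = 0.4000
  probe: TP=13, FP=3+6=9, FN=9+9=18 → 26/53 = 0.4906
Macro-F1 score = mean = (0.7209 + 0.4000 + 0.4906) / 3 = 0.537

0.537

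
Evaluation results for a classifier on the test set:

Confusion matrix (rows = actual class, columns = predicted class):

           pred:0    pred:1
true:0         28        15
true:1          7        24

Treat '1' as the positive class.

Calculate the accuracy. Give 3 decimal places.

0.703

Accuracy = (TP+TN)/N = (24+28)/74 = 0.703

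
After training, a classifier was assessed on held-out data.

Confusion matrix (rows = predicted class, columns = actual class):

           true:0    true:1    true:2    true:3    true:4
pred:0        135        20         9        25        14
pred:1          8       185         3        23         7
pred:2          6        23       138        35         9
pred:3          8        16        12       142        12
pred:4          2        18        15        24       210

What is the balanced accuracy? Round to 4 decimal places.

Balanced accuracy = mean of per-class recall.
  0: recall = 135/159 = 0.84906
  1: recall = 185/262 = 0.70611
  2: recall = 138/177 = 0.77966
  3: recall = 142/249 = 0.57028
  4: recall = 210/252 = 0.83333
Mean = (0.84906 + 0.70611 + 0.77966 + 0.57028 + 0.83333) / 5 = 0.7477

0.7477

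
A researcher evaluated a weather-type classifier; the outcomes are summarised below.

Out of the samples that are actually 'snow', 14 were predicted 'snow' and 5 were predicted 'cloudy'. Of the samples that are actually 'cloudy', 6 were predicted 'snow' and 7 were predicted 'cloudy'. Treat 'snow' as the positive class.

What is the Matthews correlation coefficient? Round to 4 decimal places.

MCC = (TP·TN − FP·FN) / √((TP+FP)(TP+FN)(TN+FP)(TN+FN))
Numerator = 14·7 − 6·5 = 68
Denominator = √(20·19·13·12) = √59280 = 243.4748
MCC = 68 / 243.4748 = 0.2793

0.2793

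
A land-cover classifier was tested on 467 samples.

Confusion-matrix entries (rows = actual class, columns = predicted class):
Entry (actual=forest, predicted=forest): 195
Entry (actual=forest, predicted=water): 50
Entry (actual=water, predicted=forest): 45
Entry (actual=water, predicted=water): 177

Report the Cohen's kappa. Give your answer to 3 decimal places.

0.593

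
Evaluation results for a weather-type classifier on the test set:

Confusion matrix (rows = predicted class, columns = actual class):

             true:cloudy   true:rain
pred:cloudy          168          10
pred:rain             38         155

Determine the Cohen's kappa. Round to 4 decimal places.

Observed agreement pₒ = trace/N = 323/371 = 0.87062
Expected agreement pₑ = Σ (rowᵢ·colᵢ)/N² = (206·178 + 165·193)/371² = 0.49777
κ = (pₒ − pₑ)/(1 − pₑ) = (0.87062 − 0.49777)/(1 − 0.49777) = 0.7424

0.7424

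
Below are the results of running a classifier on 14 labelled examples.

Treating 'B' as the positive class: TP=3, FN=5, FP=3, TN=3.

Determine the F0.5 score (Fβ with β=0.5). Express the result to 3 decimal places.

0.469

Fβ = (1+β²)·TP / ((1+β²)·TP + β²·FN + FP), with β²=1/4
= 1.25·3 / (1.25·3 + 0.25·5 + 3) = 0.469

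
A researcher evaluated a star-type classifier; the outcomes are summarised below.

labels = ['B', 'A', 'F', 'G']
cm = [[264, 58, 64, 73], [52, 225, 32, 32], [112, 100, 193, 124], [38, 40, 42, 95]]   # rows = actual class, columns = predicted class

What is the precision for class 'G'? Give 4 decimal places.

Take TP from the diagonal, FP from the rest of the 'G' prediction marginal, FN from the rest of the 'G' actual marginal.
precision = TP/(TP+FP).
G: TP=95, FP=73+32+124=229 → 95/324 = 0.29321

0.2932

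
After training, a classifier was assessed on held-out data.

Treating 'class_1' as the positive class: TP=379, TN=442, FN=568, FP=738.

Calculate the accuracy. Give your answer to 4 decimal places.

0.3860

Accuracy = (TP+TN)/N = (379+442)/2127 = 0.3860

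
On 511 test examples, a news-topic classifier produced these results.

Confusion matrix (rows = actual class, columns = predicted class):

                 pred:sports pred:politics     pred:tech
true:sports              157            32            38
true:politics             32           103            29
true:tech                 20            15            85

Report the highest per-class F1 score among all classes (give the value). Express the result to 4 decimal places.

Per-class F1 score (2·TP/(2·TP+FP+FN)):
  sports: TP=157, FP=32+20=52, FN=32+38=70 → 314/436 = 0.72018
  politics: TP=103, FP=32+15=47, FN=32+29=61 → 206/314 = 0.65605
  tech: TP=85, FP=38+29=67, FN=20+15=35 → 170/272 = 0.62500
Highest is class 'sports' with F1 score = 0.7202.

0.7202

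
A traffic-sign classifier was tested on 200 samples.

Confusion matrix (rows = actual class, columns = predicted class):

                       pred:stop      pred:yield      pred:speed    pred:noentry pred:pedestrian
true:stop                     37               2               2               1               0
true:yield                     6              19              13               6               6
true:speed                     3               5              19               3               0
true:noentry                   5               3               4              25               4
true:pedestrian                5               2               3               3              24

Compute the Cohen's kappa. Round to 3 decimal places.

Observed agreement pₒ = trace/N = 124/200 = 0.6200
Expected agreement pₑ = Σ (rowᵢ·colᵢ)/N² = (42·56 + 50·31 + 30·41 + 41·38 + 37·34)/200² = 0.1987
κ = (pₒ − pₑ)/(1 − pₑ) = (0.6200 − 0.1987)/(1 − 0.1987) = 0.526

0.526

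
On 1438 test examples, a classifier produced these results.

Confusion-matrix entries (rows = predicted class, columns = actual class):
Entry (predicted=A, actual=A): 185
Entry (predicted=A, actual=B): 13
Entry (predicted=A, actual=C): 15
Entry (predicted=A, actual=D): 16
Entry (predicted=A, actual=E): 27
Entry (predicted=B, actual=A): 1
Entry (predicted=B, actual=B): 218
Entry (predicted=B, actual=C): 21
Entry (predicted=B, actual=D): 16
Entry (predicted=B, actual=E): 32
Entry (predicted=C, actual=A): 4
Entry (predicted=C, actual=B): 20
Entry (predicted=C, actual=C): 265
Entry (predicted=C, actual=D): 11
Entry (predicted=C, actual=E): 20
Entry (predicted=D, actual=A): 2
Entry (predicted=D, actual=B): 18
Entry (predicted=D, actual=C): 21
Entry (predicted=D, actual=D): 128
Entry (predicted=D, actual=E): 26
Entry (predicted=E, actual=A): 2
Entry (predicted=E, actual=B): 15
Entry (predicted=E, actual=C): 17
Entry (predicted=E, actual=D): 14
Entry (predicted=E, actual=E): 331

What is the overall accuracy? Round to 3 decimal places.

0.784

Accuracy = trace / total = (185+218+265+128+331=1127) / 1438 = 1127/1438 = 0.784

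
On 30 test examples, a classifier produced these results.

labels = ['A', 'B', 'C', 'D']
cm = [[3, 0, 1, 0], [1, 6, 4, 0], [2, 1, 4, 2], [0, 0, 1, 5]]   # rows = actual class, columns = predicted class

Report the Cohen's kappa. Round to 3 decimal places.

0.460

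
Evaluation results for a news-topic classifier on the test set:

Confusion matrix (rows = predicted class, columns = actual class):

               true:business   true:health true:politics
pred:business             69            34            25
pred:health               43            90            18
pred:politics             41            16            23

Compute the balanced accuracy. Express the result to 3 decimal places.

0.481

Balanced accuracy = mean of per-class recall.
  business: recall = 69/153 = 0.4510
  health: recall = 90/140 = 0.6429
  politics: recall = 23/66 = 0.3485
Mean = (0.4510 + 0.6429 + 0.3485) / 3 = 0.481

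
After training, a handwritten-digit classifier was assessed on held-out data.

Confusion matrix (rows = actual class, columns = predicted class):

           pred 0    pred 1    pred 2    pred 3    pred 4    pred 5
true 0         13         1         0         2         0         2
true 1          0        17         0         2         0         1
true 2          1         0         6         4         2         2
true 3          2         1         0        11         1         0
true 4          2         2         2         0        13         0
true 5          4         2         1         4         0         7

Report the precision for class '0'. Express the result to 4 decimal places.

0.5909

One-vs-rest for '0': TP = diagonal; FP = other classes predicted '0'; FN = '0' predicted as other.
precision = TP/(TP+FP).
0: TP=13, FP=0+1+2+2+4=9 → 13/22 = 0.59091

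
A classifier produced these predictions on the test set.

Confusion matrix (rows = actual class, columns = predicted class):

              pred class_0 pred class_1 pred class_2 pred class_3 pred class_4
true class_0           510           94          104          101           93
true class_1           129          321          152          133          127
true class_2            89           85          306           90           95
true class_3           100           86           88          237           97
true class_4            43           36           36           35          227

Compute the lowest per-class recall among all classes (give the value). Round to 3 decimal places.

0.372

Per-class recall (TP/(TP+FN)):
  class_0: TP=510, FN=94+104+101+93=392 → 510/902 = 0.5654
  class_1: TP=321, FN=129+152+133+127=541 → 321/862 = 0.3724
  class_2: TP=306, FN=89+85+90+95=359 → 306/665 = 0.4602
  class_3: TP=237, FN=100+86+88+97=371 → 237/608 = 0.3898
  class_4: TP=227, FN=43+36+36+35=150 → 227/377 = 0.6021
Lowest is class 'class_1' with recall = 0.372.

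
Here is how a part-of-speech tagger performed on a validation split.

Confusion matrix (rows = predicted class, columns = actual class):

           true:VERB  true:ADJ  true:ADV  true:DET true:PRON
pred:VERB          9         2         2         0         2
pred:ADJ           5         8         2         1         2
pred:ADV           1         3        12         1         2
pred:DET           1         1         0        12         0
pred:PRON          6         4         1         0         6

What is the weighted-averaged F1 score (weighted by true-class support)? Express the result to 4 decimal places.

0.5663

Per-class F1 score (2·TP/(2·TP+FP+FN)):
  VERB: TP=9, FP=2+2+0+2=6, FN=5+1+1+6=13 → 18/37 = 0.48649
  ADJ: TP=8, FP=5+2+1+2=10, FN=2+3+1+4=10 → 16/36 = 0.44444
  ADV: TP=12, FP=1+3+1+2=7, FN=2+2+0+1=5 → 24/36 = 0.66667
  DET: TP=12, FP=1+1+0+0=2, FN=0+1+1+0=2 → 24/28 = 0.85714
  PRON: TP=6, FP=6+4+1+0=11, FN=2+2+2+0=6 → 12/29 = 0.41379
Weighted-F1 score = Σ (supportᵢ/N)·F1 scoreᵢ with N=83: (22/83)·0.48649 + (18/83)·0.44444 + (17/83)·0.66667 + (14/83)·0.85714 + (12/83)·0.41379 = 0.5663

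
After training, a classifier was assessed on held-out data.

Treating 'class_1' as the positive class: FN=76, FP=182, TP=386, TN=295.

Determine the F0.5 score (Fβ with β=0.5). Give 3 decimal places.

0.706

Fβ = (1+β²)·TP / ((1+β²)·TP + β²·FN + FP), with β²=1/4
= 1.25·386 / (1.25·386 + 0.25·76 + 182) = 0.706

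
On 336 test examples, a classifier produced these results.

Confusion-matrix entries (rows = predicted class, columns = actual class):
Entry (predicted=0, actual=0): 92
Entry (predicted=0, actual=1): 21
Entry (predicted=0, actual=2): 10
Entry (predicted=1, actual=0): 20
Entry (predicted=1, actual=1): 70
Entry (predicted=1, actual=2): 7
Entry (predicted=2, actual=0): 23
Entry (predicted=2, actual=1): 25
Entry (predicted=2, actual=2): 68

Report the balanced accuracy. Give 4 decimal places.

Balanced accuracy = mean of per-class recall.
  0: recall = 92/135 = 0.68148
  1: recall = 70/116 = 0.60345
  2: recall = 68/85 = 0.80000
Mean = (0.68148 + 0.60345 + 0.80000) / 3 = 0.6950

0.6950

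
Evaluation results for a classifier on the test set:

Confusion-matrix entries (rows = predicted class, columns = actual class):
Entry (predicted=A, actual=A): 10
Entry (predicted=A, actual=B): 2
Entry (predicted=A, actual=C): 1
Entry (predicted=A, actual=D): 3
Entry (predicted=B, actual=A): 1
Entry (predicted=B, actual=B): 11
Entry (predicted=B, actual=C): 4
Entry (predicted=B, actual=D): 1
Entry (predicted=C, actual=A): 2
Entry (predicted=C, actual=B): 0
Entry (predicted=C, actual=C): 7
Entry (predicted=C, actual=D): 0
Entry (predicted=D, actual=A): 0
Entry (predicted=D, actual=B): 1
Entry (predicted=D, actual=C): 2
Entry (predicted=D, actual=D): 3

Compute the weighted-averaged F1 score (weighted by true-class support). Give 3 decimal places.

0.639

Per-class F1 score (2·TP/(2·TP+FP+FN)):
  A: TP=10, FP=2+1+3=6, FN=1+2+0=3 → 20/29 = 0.6897
  B: TP=11, FP=1+4+1=6, FN=2+0+1=3 → 22/31 = 0.7097
  C: TP=7, FP=2+0+0=2, FN=1+4+2=7 → 14/23 = 0.6087
  D: TP=3, FP=0+1+2=3, FN=3+1+0=4 → 6/13 = 0.4615
Weighted-F1 score = Σ (supportᵢ/N)·F1 scoreᵢ with N=48: (13/48)·0.6897 + (14/48)·0.7097 + (14/48)·0.6087 + (7/48)·0.4615 = 0.639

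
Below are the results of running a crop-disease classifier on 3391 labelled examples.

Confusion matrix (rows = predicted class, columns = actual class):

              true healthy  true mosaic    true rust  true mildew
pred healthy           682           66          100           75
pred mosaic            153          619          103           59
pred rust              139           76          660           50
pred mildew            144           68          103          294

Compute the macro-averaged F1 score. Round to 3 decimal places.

Per-class F1 score (2·TP/(2·TP+FP+FN)):
  healthy: TP=682, FP=66+100+75=241, FN=153+139+144=436 → 1364/2041 = 0.6683
  mosaic: TP=619, FP=153+103+59=315, FN=66+76+68=210 → 1238/1763 = 0.7022
  rust: TP=660, FP=139+76+50=265, FN=100+103+103=306 → 1320/1891 = 0.6980
  mildew: TP=294, FP=144+68+103=315, FN=75+59+50=184 → 588/1087 = 0.5409
Macro-F1 score = mean = (0.6683 + 0.7022 + 0.6980 + 0.5409) / 4 = 0.652

0.652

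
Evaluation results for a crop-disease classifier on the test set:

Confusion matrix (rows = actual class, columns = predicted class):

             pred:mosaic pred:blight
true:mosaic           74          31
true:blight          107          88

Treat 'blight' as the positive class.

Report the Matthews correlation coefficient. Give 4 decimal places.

MCC = (TP·TN − FP·FN) / √((TP+FP)(TP+FN)(TN+FP)(TN+FN))
Numerator = 88·74 − 31·107 = 3195
Denominator = √(119·195·105·181) = √441011025 = 21000.2625
MCC = 3195 / 21000.2625 = 0.1521

0.1521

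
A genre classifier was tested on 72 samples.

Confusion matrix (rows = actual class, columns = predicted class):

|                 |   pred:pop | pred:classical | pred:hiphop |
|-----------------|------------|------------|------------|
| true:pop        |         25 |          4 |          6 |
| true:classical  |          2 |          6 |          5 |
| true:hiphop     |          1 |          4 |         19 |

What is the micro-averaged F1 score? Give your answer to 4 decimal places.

0.6944

Micro-averaging pools counts across classes: ΣTP=50, ΣFP=22, ΣFN=22.
Micro-F1 score = 2·TP/(2·TP+FP+FN) on pooled counts = 0.6944 (equals overall accuracy in single-label multiclass).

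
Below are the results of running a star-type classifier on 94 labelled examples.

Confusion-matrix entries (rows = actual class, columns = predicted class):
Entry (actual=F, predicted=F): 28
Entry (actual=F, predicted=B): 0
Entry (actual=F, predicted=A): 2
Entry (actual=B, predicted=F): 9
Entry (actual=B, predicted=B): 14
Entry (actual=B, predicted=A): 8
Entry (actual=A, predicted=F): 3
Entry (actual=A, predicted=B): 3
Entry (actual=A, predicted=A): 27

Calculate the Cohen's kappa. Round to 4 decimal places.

0.6009

Observed agreement pₒ = trace/N = 69/94 = 0.73404
Expected agreement pₑ = Σ (rowᵢ·colᵢ)/N² = (30·40 + 31·17 + 33·37)/94² = 0.33364
κ = (pₒ − pₑ)/(1 − pₑ) = (0.73404 − 0.33364)/(1 − 0.33364) = 0.6009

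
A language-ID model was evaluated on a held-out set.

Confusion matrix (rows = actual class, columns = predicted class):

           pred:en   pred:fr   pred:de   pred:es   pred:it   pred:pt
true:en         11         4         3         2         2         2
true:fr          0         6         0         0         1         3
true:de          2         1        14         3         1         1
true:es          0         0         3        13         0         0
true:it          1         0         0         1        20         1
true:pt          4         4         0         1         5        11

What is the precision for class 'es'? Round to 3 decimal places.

precision = TP/(TP+FP).
es: TP=13, FP=2+0+3+1+1=7 → 13/20 = 0.6500

0.650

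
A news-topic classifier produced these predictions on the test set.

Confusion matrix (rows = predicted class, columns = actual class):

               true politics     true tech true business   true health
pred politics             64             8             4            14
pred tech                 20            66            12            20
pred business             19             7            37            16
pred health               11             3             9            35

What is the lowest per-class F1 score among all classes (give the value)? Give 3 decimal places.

0.490

Per-class F1 score (2·TP/(2·TP+FP+FN)):
  politics: TP=64, FP=8+4+14=26, FN=20+19+11=50 → 128/204 = 0.6275
  tech: TP=66, FP=20+12+20=52, FN=8+7+3=18 → 132/202 = 0.6535
  business: TP=37, FP=19+7+16=42, FN=4+12+9=25 → 74/141 = 0.5248
  health: TP=35, FP=11+3+9=23, FN=14+20+16=50 → 70/143 = 0.4895
Lowest is class 'health' with F1 score = 0.490.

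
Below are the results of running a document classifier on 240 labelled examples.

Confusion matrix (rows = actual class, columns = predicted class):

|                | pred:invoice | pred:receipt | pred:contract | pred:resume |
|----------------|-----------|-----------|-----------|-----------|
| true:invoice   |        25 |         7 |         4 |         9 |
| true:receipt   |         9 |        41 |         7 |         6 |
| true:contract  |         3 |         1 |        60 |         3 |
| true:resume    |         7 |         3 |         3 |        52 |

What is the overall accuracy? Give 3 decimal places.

Accuracy = trace / total = (25+41+60+52=178) / 240 = 178/240 = 0.742

0.742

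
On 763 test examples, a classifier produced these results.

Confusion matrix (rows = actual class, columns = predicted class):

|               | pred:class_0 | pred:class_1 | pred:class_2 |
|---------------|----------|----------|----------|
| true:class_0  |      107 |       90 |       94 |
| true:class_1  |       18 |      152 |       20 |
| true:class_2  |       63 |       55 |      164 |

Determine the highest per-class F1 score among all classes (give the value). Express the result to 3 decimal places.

Per-class F1 score (2·TP/(2·TP+FP+FN)):
  class_0: TP=107, FP=18+63=81, FN=90+94=184 → 214/479 = 0.4468
  class_1: TP=152, FP=90+55=145, FN=18+20=38 → 304/487 = 0.6242
  class_2: TP=164, FP=94+20=114, FN=63+55=118 → 328/560 = 0.5857
Highest is class 'class_1' with F1 score = 0.624.

0.624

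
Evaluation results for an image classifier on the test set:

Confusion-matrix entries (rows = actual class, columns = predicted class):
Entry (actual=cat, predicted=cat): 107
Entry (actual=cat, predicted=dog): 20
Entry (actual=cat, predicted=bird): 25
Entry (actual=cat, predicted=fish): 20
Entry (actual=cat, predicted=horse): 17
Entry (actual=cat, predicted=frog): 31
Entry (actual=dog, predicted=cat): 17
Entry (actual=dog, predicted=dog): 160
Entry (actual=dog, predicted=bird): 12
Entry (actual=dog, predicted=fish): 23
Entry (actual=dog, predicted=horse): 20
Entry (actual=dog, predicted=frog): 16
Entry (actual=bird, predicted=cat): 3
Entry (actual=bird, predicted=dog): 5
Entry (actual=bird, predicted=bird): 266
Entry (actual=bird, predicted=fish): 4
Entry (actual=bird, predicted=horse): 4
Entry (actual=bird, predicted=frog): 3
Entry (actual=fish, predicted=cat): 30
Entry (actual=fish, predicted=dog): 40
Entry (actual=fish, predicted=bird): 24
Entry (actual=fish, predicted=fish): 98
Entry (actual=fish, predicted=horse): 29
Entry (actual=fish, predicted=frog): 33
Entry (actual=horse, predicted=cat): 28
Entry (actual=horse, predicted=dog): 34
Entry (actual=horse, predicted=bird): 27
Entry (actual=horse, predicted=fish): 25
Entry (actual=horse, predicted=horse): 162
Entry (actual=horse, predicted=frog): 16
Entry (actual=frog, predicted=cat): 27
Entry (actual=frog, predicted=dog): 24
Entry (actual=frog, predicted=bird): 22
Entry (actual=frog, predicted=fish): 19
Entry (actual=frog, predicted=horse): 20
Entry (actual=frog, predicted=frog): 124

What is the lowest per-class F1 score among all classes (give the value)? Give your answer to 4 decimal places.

0.4424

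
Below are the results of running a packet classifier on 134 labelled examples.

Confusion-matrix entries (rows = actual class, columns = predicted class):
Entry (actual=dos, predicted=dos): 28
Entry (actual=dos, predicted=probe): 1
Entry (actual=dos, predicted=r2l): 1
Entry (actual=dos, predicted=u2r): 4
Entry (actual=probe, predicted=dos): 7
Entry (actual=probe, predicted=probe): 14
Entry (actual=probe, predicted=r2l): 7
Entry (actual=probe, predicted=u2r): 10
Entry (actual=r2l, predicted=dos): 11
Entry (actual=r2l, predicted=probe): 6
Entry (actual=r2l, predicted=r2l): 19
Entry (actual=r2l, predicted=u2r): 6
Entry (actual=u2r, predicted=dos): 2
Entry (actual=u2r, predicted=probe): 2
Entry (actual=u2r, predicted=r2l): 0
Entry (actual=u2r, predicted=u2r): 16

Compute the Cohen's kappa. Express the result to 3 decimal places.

Observed agreement pₒ = trace/N = 77/134 = 0.5746
Expected agreement pₑ = Σ (rowᵢ·colᵢ)/N² = (34·48 + 38·23 + 42·27 + 20·36)/134² = 0.2428
κ = (pₒ − pₑ)/(1 − pₑ) = (0.5746 − 0.2428)/(1 − 0.2428) = 0.438

0.438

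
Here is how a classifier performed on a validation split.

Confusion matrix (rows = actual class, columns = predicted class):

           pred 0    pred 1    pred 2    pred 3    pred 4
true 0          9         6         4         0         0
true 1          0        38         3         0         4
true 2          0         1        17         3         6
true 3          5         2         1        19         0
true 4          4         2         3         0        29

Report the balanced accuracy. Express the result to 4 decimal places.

0.6829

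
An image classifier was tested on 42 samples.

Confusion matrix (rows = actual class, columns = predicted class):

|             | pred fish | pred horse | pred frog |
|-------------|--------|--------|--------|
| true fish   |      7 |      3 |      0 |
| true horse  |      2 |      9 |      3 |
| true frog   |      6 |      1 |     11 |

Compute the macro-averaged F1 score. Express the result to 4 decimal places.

0.6381

Per-class F1 score (2·TP/(2·TP+FP+FN)):
  fish: TP=7, FP=2+6=8, FN=3+0=3 → 14/25 = 0.56000
  horse: TP=9, FP=3+1=4, FN=2+3=5 → 18/27 = 0.66667
  frog: TP=11, FP=0+3=3, FN=6+1=7 → 22/32 = 0.68750
Macro-F1 score = mean = (0.56000 + 0.66667 + 0.68750) / 3 = 0.6381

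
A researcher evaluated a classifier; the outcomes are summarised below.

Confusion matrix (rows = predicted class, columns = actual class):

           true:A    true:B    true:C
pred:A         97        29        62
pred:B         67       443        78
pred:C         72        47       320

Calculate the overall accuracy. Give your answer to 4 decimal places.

0.7078

Accuracy = trace / total = (97+443+320=860) / 1215 = 860/1215 = 0.7078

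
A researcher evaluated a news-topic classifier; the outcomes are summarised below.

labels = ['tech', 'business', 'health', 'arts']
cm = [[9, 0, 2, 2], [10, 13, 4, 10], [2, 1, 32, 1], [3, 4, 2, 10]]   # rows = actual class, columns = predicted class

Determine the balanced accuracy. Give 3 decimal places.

Balanced accuracy = mean of per-class recall.
  tech: recall = 9/13 = 0.6923
  business: recall = 13/37 = 0.3514
  health: recall = 32/36 = 0.8889
  arts: recall = 10/19 = 0.5263
Mean = (0.6923 + 0.3514 + 0.8889 + 0.5263) / 4 = 0.615

0.615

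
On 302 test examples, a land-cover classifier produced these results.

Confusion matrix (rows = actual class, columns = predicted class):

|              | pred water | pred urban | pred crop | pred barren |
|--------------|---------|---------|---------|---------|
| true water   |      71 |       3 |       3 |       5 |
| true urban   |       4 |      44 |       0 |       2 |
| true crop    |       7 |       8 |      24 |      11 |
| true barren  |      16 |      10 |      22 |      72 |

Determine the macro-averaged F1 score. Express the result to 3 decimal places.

Per-class F1 score (2·TP/(2·TP+FP+FN)):
  water: TP=71, FP=4+7+16=27, FN=3+3+5=11 → 142/180 = 0.7889
  urban: TP=44, FP=3+8+10=21, FN=4+0+2=6 → 88/115 = 0.7652
  crop: TP=24, FP=3+0+22=25, FN=7+8+11=26 → 48/99 = 0.4848
  barren: TP=72, FP=5+2+11=18, FN=16+10+22=48 → 144/210 = 0.6857
Macro-F1 score = mean = (0.7889 + 0.7652 + 0.4848 + 0.6857) / 4 = 0.681

0.681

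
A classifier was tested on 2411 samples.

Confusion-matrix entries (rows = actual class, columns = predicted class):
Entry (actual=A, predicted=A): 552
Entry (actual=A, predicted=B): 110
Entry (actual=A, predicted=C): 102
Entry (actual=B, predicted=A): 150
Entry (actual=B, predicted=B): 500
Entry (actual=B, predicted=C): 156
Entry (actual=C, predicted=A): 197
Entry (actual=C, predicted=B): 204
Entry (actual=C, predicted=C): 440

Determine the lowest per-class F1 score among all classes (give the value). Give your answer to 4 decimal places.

Per-class F1 score (2·TP/(2·TP+FP+FN)):
  A: TP=552, FP=150+197=347, FN=110+102=212 → 1104/1663 = 0.66386
  B: TP=500, FP=110+204=314, FN=150+156=306 → 1000/1620 = 0.61728
  C: TP=440, FP=102+156=258, FN=197+204=401 → 880/1539 = 0.57180
Lowest is class 'C' with F1 score = 0.5718.

0.5718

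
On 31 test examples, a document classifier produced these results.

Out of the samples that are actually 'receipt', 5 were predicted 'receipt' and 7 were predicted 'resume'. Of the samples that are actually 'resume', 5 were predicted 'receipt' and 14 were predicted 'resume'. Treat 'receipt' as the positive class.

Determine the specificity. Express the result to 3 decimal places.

Specificity = TN/(TN+FP) = 14/(14+5) = 0.737

0.737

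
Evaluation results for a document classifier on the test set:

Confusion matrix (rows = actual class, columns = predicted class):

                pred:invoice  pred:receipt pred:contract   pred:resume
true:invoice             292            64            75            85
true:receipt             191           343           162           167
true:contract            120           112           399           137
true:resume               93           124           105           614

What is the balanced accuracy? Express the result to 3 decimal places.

0.535

Balanced accuracy = mean of per-class recall.
  invoice: recall = 292/516 = 0.5659
  receipt: recall = 343/863 = 0.3975
  contract: recall = 399/768 = 0.5195
  resume: recall = 614/936 = 0.6560
Mean = (0.5659 + 0.3975 + 0.5195 + 0.6560) / 4 = 0.535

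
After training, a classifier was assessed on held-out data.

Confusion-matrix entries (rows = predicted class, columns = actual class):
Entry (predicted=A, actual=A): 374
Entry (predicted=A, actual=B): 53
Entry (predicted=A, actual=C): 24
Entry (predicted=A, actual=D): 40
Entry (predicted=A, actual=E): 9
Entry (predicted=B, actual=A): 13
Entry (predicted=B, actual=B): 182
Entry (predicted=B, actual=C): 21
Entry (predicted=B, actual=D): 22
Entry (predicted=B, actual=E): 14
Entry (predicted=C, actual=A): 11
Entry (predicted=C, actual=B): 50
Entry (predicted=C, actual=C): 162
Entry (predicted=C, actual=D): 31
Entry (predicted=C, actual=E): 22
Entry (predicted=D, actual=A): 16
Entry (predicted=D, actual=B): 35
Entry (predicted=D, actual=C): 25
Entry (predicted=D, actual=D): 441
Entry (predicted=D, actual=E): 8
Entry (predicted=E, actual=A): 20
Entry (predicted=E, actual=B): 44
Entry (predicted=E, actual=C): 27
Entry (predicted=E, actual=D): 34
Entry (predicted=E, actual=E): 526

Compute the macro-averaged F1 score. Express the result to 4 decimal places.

0.7319

Per-class F1 score (2·TP/(2·TP+FP+FN)):
  A: TP=374, FP=53+24+40+9=126, FN=13+11+16+20=60 → 748/934 = 0.80086
  B: TP=182, FP=13+21+22+14=70, FN=53+50+35+44=182 → 364/616 = 0.59091
  C: TP=162, FP=11+50+31+22=114, FN=24+21+25+27=97 → 324/535 = 0.60561
  D: TP=441, FP=16+35+25+8=84, FN=40+22+31+34=127 → 882/1093 = 0.80695
  E: TP=526, FP=20+44+27+34=125, FN=9+14+22+8=53 → 1052/1230 = 0.85528
Macro-F1 score = mean = (0.80086 + 0.59091 + 0.60561 + 0.80695 + 0.85528) / 5 = 0.7319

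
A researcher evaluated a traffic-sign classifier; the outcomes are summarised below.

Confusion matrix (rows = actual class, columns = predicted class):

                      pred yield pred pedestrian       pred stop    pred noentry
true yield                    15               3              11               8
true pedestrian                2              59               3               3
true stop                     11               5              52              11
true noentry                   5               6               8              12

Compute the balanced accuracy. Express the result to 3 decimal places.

0.583

Balanced accuracy = mean of per-class recall.
  yield: recall = 15/37 = 0.4054
  pedestrian: recall = 59/67 = 0.8806
  stop: recall = 52/79 = 0.6582
  noentry: recall = 12/31 = 0.3871
Mean = (0.4054 + 0.8806 + 0.6582 + 0.3871) / 4 = 0.583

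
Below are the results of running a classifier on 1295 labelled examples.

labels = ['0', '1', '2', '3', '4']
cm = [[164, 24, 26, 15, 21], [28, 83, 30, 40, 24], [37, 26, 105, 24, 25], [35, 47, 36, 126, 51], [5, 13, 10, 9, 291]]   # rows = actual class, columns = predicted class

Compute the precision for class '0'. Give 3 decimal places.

0.610

One-vs-rest for '0': TP = diagonal; FP = other classes predicted '0'; FN = '0' predicted as other.
precision = TP/(TP+FP).
0: TP=164, FP=28+37+35+5=105 → 164/269 = 0.6097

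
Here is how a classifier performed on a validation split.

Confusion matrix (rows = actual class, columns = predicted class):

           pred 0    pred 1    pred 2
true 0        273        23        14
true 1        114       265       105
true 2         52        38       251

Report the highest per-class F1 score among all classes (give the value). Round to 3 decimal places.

0.729

Per-class F1 score (2·TP/(2·TP+FP+FN)):
  0: TP=273, FP=114+52=166, FN=23+14=37 → 546/749 = 0.7290
  1: TP=265, FP=23+38=61, FN=114+105=219 → 530/810 = 0.6543
  2: TP=251, FP=14+105=119, FN=52+38=90 → 502/711 = 0.7060
Highest is class '0' with F1 score = 0.729.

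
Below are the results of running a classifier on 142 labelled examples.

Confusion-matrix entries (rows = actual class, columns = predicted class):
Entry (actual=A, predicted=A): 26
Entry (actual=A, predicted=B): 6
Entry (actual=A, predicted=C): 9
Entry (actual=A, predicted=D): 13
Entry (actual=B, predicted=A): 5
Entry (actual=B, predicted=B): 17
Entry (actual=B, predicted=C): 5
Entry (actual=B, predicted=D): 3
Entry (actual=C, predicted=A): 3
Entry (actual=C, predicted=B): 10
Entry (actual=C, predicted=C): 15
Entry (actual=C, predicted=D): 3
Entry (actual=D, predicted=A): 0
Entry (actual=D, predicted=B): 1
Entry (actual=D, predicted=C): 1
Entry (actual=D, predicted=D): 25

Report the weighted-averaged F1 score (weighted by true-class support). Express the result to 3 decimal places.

Per-class F1 score (2·TP/(2·TP+FP+FN)):
  A: TP=26, FP=5+3+0=8, FN=6+9+13=28 → 52/88 = 0.5909
  B: TP=17, FP=6+10+1=17, FN=5+5+3=13 → 34/64 = 0.5313
  C: TP=15, FP=9+5+1=15, FN=3+10+3=16 → 30/61 = 0.4918
  D: TP=25, FP=13+3+3=19, FN=0+1+1=2 → 50/71 = 0.7042
Weighted-F1 score = Σ (supportᵢ/N)·F1 scoreᵢ with N=142: (54/142)·0.5909 + (30/142)·0.5313 + (31/142)·0.4918 + (27/142)·0.7042 = 0.578

0.578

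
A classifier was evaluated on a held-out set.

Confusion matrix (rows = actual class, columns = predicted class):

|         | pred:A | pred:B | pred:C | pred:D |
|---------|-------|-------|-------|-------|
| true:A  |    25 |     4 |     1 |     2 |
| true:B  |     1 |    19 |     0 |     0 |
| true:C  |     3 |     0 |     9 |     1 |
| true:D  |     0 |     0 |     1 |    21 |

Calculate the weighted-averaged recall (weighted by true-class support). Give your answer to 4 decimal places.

Per-class recall (TP/(TP+FN)):
  A: TP=25, FN=4+1+2=7 → 25/32 = 0.78125
  B: TP=19, FN=1+0+0=1 → 19/20 = 0.95000
  C: TP=9, FN=3+0+1=4 → 9/13 = 0.69231
  D: TP=21, FN=0+0+1=1 → 21/22 = 0.95455
Weighted-recall = Σ (supportᵢ/N)·recallᵢ with N=87: (32/87)·0.78125 + (20/87)·0.95000 + (13/87)·0.69231 + (22/87)·0.95455 = 0.8506

0.8506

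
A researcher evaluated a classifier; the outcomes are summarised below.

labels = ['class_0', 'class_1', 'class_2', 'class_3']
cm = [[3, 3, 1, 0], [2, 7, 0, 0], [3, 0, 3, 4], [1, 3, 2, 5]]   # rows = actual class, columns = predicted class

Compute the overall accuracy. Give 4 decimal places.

Accuracy = trace / total = (3+7+3+5=18) / 37 = 18/37 = 0.4865

0.4865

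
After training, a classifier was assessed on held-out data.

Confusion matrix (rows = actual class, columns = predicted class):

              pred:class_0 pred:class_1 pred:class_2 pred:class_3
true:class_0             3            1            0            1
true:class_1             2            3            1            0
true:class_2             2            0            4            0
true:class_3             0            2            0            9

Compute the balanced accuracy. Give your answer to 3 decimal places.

0.646

Balanced accuracy = mean of per-class recall.
  class_0: recall = 3/5 = 0.6000
  class_1: recall = 3/6 = 0.5000
  class_2: recall = 4/6 = 0.6667
  class_3: recall = 9/11 = 0.8182
Mean = (0.6000 + 0.5000 + 0.6667 + 0.8182) / 4 = 0.646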